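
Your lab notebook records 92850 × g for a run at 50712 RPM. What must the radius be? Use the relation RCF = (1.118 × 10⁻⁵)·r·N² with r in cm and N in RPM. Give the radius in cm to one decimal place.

RCF = 1.118 × 10⁻⁵ × r × N²
92850 = 1.118 × 10⁻⁵ × r × (50712)²
r = 92850 / (1.118 × 10⁻⁵ × 2,571,706,944) = 92850 / 28751.68 ≈ 3.229 cm

3.2 cm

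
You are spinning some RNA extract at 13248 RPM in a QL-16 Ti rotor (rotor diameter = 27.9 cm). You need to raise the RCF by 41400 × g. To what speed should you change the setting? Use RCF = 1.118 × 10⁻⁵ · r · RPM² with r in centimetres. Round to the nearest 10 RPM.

21000 RPM

r = 27.9 / 2 = 13.95 cm
Current RCF = 1.118 × 10⁻⁵ × 13.95 × (13248)² = 1.118 × 10⁻⁵ × 13.95 × 175,509,504 ≈ 27,372.6 × g
Target RCF = 27,372.6 + 41,400 = 68,772.6 × g
N² = 68,772.6 / (15.5961 × 10⁻⁵) = 440,960,240
N ≈ √440,960,240 ≈ 20,999.1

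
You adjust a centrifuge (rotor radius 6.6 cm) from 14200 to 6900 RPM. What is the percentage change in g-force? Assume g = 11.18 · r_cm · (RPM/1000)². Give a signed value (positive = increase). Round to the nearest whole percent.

-76%

RCF ∝ N², so the ratio is (6900/14200)² = (0.485915)² = 0.2361.
Change = 0.2361 − 1 = -0.7639 → -76.4%.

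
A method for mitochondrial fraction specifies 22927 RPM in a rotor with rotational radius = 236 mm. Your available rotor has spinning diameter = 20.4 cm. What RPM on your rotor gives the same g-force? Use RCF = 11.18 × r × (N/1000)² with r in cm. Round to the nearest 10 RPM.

≈ 34870 RPM

Original rotor: r = 236 mm = 23.6 cm
RCF_original = 11.18 × 23.6 × (22.927)² = 11.18 × 23.6 × 525.647329 ≈ 138,691 × g
Your rotor: r = 20.4 / 2 = 10.2 cm
138,691 = 11.18 × 10.2 × (N/1000)²
(N/1000)² = 138,691 / 114.036 = 1216.204
N = 1000 × √1216.204 ≈ 34,874.1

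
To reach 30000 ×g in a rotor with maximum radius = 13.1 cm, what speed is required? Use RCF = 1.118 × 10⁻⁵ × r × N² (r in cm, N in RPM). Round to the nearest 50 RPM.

N ≈ 14300 RPM

RCF = 1.118 × 10⁻⁵ × r × N²
30,000 = 1.118 × 10⁻⁵ × 13.1 × N²
N² = 30,000 / (14.6458 × 10⁻⁵) = 204,836,882
N ≈ √204,836,882 ≈ 14,312.1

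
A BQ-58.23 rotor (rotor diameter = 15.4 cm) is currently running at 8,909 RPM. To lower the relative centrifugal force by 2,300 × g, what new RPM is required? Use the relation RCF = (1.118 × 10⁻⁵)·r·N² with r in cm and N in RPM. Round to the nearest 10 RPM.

7260 RPM

r = 15.4 / 2 = 7.7 cm
Current RCF = 1.118 × 10⁻⁵ × 7.7 × (8909)² = 1.118 × 10⁻⁵ × 7.7 × 79,370,281 ≈ 6,832.7 × g
Target RCF = 6,832.7 − 2,300 = 4,532.7 × g
N² = 4,532.7 / (8.6086 × 10⁻⁵) = 52,653,161
N ≈ √52,653,161 ≈ 7,256.2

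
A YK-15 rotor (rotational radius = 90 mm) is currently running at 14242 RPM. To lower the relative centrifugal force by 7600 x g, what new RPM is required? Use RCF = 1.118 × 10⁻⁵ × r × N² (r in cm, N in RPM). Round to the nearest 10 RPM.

N₂ ≈ 11280 RPM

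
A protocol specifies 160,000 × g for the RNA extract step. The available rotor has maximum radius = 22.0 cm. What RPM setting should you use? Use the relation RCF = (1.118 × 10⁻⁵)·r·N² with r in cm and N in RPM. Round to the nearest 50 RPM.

≈ 25500 RPM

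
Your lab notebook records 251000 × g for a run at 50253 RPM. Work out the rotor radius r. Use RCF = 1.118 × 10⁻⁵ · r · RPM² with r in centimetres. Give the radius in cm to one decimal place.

RCF = 1.118 × 10⁻⁵ × r × N²
251000 = 1.118 × 10⁻⁵ × r × (50253)²
r = 251000 / (1.118 × 10⁻⁵ × 2,525,364,009) = 251000 / 28233.57 ≈ 8.890 cm

r ≈ 8.9 cm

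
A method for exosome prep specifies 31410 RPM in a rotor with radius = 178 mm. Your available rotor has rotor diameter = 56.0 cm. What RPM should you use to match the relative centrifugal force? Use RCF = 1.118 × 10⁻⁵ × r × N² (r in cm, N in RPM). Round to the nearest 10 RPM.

Original rotor: r = 178 mm = 17.8 cm
RCF_original = 1.118 × 10⁻⁵ × 17.8 × (31410)² = 1.118 × 10⁻⁵ × 17.8 × 986,588,100 ≈ 196,335 × g
Your rotor: r = 56.0 / 2 = 28 cm
196,335 = 1.118 × 10⁻⁵ × 28 × N²
N² = 196,335 / (31.304 × 10⁻⁵) = 627,188,219
N ≈ √627,188,219 ≈ 25,043.7

25040 RPM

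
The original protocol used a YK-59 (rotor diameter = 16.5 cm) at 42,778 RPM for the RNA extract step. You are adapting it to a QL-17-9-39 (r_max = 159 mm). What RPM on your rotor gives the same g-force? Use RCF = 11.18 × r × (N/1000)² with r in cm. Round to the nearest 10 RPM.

≈ 30810 RPM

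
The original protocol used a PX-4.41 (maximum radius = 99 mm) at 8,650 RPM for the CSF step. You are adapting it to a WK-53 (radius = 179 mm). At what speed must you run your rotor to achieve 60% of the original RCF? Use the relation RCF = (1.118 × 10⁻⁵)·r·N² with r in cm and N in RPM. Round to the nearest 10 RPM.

≈ 4980 RPM

Original rotor: r = 99 mm = 9.9 cm
RCF = 1.118 × 10⁻⁵ × r × N²
RCF_original = 1.118 × 10⁻⁵ × 9.9 × (8650)² = 1.118 × 10⁻⁵ × 9.9 × 74,822,500 ≈ 8,281.5 × g
Target RCF = 0.6 × 8,281.5 ≈ 4,968.9 × g
Your rotor: r = 179 mm = 17.9 cm
4,968.9 = 1.118 × 10⁻⁵ × 17.9 × N²
N² = 4,968.9 / (20.0122 × 10⁻⁵) = 24,829,354
N ≈ √24,829,354 ≈ 4,982.9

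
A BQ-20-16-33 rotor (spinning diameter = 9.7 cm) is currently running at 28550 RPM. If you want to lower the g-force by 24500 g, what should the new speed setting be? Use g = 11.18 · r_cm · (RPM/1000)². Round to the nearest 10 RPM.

r = 9.7 / 2 = 4.85 cm
Current RCF = 11.18 × 4.85 × (28.55)² = 11.18 × 4.85 × 815.1025 ≈ 44,197.3 × g
Target RCF = 44,197.3 − 24,500 = 19,697.3 × g
(N/1000)² = 19,697.3 / 54.223 = 363.2647
N = 1000 × √363.2647 ≈ 19,059.5

19060 RPM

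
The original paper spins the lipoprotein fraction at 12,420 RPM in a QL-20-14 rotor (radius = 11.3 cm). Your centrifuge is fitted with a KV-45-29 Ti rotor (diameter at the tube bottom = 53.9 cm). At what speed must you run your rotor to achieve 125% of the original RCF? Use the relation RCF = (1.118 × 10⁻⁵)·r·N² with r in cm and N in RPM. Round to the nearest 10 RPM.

RCF = 1.118 × 10⁻⁵ × r × N²
RCF_original = 1.118 × 10⁻⁵ × 11.3 × (12420)² = 1.118 × 10⁻⁵ × 11.3 × 154,256,400 ≈ 19,487.8 × g
Target RCF = 1.25 × 19,487.8 ≈ 24,359.8 × g
Your rotor: r = 53.9 / 2 = 26.95 cm
24,359.8 = 1.118 × 10⁻⁵ × 26.95 × N²
N² = 24,359.8 / (30.1301 × 10⁻⁵) = 80,848,719
N ≈ √80,848,719 ≈ 8,991.6

8990 RPM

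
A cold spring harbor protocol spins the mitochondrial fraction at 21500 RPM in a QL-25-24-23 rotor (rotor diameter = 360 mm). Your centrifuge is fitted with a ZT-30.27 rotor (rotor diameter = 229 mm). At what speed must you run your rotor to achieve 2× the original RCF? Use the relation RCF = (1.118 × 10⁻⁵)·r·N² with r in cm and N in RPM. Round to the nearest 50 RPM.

Original rotor: r = 360 mm / 2 = 180 mm = 18 cm
RCF_original = 1.118 × 10⁻⁵ × 18 × (21500)² = 1.118 × 10⁻⁵ × 18 × 462,250,000 ≈ 93,023.2 × g
Target RCF = 2 × 93,023.2 ≈ 186,046.4 × g
Your rotor: r = 229 mm / 2 = 114.5 mm = 11.45 cm
186,046.4 = 1.118 × 10⁻⁵ × 11.45 × N²
N² = 186,046.4 / (12.8011 × 10⁻⁵) = 1,453,362,602
N ≈ √1,453,362,602 ≈ 38,123.0

38100 RPM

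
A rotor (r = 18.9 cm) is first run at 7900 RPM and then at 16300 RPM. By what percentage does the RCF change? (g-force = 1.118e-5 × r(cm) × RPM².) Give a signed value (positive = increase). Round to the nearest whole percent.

RCF ∝ N², so the ratio is (16300/7900)² = (2.063291)² = 4.2572.
Change = 4.2572 − 1 = +3.2572 → +325.7%.

+326%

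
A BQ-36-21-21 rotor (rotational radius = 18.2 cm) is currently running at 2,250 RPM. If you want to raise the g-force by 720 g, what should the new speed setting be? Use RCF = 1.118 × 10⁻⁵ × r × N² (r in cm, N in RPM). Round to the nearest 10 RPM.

Current RCF = 1.118 × 10⁻⁵ × 18.2 × (2250)² = 1.118 × 10⁻⁵ × 18.2 × 5,062,500 ≈ 1,030.1 × g
Target RCF = 1,030.1 + 720 = 1,750.1 × g
N² = 1,750.1 / (20.3476 × 10⁻⁵) = 8,601,014
N ≈ √8,601,014 ≈ 2,932.7

≈ 2930 RPM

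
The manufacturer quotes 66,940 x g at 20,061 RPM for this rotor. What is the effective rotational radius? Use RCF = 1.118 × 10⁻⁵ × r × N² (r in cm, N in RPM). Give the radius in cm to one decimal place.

66940 = 1.118 × 10⁻⁵ × r × (20061)²
r = 66940 / (1.118 × 10⁻⁵ × 402,443,721) = 66940 / 4499.321 ≈ 14.878 cm

14.9 cm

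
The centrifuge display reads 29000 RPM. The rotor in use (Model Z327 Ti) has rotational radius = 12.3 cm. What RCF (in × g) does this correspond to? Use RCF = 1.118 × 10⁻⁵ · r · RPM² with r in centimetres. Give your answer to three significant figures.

RCF ≈ 116000 × g

RCF = 1.118 × 10⁻⁵ × r × N²
RCF = 1.118 × 10⁻⁵ × 12.3 × (29000)² = 1.118 × 10⁻⁵ × 12.3 × 841,000,000 ≈ 115,649.3 × g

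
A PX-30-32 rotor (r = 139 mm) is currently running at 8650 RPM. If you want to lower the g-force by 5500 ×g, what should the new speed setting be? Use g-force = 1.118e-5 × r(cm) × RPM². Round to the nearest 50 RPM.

N₂ ≈ 6300 RPM

r = 139 mm = 13.9 cm
Current RCF = 1.118 × 10⁻⁵ × 13.9 × (8650)² = 1.118 × 10⁻⁵ × 13.9 × 74,822,500 ≈ 11,627.6 × g
Target RCF = 11,627.6 − 5,500 = 6,127.6 × g
N² = 6,127.6 / (15.5402 × 10⁻⁵) = 39,430,638
N ≈ √39,430,638 ≈ 6,279.4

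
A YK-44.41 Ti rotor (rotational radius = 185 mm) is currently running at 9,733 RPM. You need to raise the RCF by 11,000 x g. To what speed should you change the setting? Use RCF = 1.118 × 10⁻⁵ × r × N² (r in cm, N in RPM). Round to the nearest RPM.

N₂ ≈ 12162 RPM

r = 185 mm = 18.5 cm
Current RCF = 1.118 × 10⁻⁵ × 18.5 × (9733)² = 1.118 × 10⁻⁵ × 18.5 × 94,731,289 ≈ 19,593.3 × g
Target RCF = 19,593.3 + 11,000 = 30,593.3 × g
N² = 30,593.3 / (20.683 × 10⁻⁵) = 147,915,196
N ≈ √147,915,196 ≈ 12,162.0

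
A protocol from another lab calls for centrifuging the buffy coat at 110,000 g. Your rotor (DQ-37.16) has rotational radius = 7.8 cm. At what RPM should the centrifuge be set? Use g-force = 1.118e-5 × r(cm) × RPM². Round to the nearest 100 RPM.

≈ 35500 RPM

RCF = 1.118 × 10⁻⁵ × r × N²
110,000 = 1.118 × 10⁻⁵ × 7.8 × N²
N² = 110,000 / (8.7204 × 10⁻⁵) = 1,261,410,027
N ≈ √1,261,410,027 ≈ 35,516.3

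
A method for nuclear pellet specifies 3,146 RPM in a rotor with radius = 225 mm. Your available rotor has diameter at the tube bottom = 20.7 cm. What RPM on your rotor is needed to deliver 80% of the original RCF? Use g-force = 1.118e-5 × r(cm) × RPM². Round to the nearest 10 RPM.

Original rotor: r = 225 mm = 22.5 cm
RCF_original = 1.118 × 10⁻⁵ × 22.5 × (3146)² = 1.118 × 10⁻⁵ × 22.5 × 9,897,316 ≈ 2,489.7 × g
Target RCF = 0.8 × 2,489.7 ≈ 1,991.8 × g
Your rotor: r = 20.7 / 2 = 10.35 cm
1,991.8 = 1.118 × 10⁻⁵ × 10.35 × N²
N² = 1,991.8 / (11.5713 × 10⁻⁵) = 17,213,278
N ≈ √17,213,278 ≈ 4,148.9

≈ 4150 RPM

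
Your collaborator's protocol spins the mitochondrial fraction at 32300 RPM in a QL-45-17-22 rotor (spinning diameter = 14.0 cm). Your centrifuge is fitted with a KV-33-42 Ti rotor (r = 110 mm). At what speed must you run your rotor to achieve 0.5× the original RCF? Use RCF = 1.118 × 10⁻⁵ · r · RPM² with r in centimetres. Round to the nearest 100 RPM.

Original rotor: r = 14.0 / 2 = 7 cm
RCF = 1.118 × 10⁻⁵ × r × N²
RCF_original = 1.118 × 10⁻⁵ × 7 × (32300)² = 1.118 × 10⁻⁵ × 7 × 1,043,290,000 ≈ 81,647.9 × g
Target RCF = 0.5 × 81,647.9 ≈ 40,823.9 × g
Your rotor: r = 110 mm = 11.0 cm
40,823.9 = 1.118 × 10⁻⁵ × 11 × N²
N² = 40,823.9 / (12.298 × 10⁻⁵) = 331,955,603
N ≈ √331,955,603 ≈ 18,219.6

≈ 18200 RPM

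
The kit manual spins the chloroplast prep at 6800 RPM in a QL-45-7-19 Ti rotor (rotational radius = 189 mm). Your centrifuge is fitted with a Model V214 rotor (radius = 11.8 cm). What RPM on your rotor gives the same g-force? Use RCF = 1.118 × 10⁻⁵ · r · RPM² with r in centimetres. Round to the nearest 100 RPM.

Original rotor: r = 189 mm = 18.9 cm
RCF_original = 1.118 × 10⁻⁵ × 18.9 × (6800)² = 1.118 × 10⁻⁵ × 18.9 × 46,240,000 ≈ 9,770.6 × g
9,770.6 = 1.118 × 10⁻⁵ × 11.8 × N²
N² = 9,770.6 / (13.1924 × 10⁻⁵) = 74,062,339
N ≈ √74,062,339 ≈ 8,605.9

≈ 8600 RPM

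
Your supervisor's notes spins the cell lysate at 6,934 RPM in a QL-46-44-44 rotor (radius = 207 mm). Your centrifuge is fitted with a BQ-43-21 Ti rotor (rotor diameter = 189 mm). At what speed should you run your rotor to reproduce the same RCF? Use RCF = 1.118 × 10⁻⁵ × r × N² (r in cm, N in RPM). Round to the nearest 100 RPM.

10300 RPM

Original rotor: r = 207 mm = 20.7 cm
RCF_original = 1.118 × 10⁻⁵ × 20.7 × (6934)² = 1.118 × 10⁻⁵ × 20.7 × 48,080,356 ≈ 11,127 × g
Your rotor: r = 189 mm / 2 = 94.5 mm = 9.45 cm
11,127 = 1.118 × 10⁻⁵ × 9.45 × N²
N² = 11,127 / (10.5651 × 10⁻⁵) = 105,318,454
N ≈ √105,318,454 ≈ 10,262.5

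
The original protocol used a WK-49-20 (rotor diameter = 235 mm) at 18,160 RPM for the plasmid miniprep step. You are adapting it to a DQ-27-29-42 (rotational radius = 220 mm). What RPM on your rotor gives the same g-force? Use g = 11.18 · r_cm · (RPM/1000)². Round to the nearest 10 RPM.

13270 RPM

Original rotor: r = 235 mm / 2 = 117.5 mm = 11.75 cm
RCF = 11.18 × r × (N/1000)²
RCF_original = 11.18 × 11.75 × (18.16)² = 11.18 × 11.75 × 329.7856 ≈ 43,322.3 × g
Your rotor: r = 220 mm = 22.0 cm
43,322.3 = 11.18 × 22 × (N/1000)²
(N/1000)² = 43,322.3 / 245.96 = 176.1356
N = 1000 × √176.1356 ≈ 13,271.6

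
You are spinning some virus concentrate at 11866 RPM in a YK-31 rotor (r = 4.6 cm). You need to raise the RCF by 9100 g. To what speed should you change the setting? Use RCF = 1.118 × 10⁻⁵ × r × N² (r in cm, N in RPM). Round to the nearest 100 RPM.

Current RCF = 1.118 × 10⁻⁵ × 4.6 × (11866)² = 1.118 × 10⁻⁵ × 4.6 × 140,801,956 ≈ 7,241.2 × g
Target RCF = 7,241.2 + 9,100 = 16,341.2 × g
N² = 16,341.2 / (5.1428 × 10⁻⁵) = 317,749,086
N ≈ √317,749,086 ≈ 17,825.5

≈ 17800 RPM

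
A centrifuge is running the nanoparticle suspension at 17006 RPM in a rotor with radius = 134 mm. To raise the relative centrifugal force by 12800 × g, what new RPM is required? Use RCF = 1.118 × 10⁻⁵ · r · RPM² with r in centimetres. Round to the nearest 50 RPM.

r = 134 mm = 13.4 cm
Current RCF = 1.118 × 10⁻⁵ × 13.4 × (17006)² = 1.118 × 10⁻⁵ × 13.4 × 289,204,036 ≈ 43,326.2 × g
Target RCF = 43,326.2 + 12,800 = 56,126.2 × g
N² = 56,126.2 / (14.9812 × 10⁻⁵) = 374,644,221
N ≈ √374,644,221 ≈ 19,355.7

N₂ ≈ 19350 RPM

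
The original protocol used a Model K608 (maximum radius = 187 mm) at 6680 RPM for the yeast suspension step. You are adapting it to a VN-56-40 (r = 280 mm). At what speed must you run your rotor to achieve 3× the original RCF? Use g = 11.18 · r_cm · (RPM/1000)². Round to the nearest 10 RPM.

Original rotor: r = 187 mm = 18.7 cm
RCF = 11.18 × r × (N/1000)²
RCF_original = 11.18 × 18.7 × (6.68)² = 11.18 × 18.7 × 44.6224 ≈ 9,329 × g
Target RCF = 3 × 9,329 ≈ 27,987 × g
Your rotor: r = 280 mm = 28.0 cm
27,987 = 11.18 × 28 × (N/1000)²
(N/1000)² = 27,987 / 313.04 = 89.40391
N = 1000 × √89.40391 ≈ 9,455.4

≈ 9460 RPM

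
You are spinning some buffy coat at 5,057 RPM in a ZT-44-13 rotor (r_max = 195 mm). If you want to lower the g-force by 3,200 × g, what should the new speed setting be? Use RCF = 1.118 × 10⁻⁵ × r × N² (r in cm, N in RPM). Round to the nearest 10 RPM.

3300 RPM

r = 195 mm = 19.5 cm
Current RCF = 1.118 × 10⁻⁵ × 19.5 × (5057)² = 1.118 × 10⁻⁵ × 19.5 × 25,573,249 ≈ 5,575.2 × g
Target RCF = 5,575.2 − 3,200 = 2,375.2 × g
N² = 2,375.2 / (21.801 × 10⁻⁵) = 10,894,913
N ≈ √10,894,913 ≈ 3,300.7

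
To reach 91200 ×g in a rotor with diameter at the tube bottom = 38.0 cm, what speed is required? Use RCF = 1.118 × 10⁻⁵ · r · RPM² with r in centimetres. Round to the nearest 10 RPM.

≈ 20720 RPM

r = 38.0 / 2 = 19 cm
91,200 = 1.118 × 10⁻⁵ × 19 × N²
N² = 91,200 / (21.242 × 10⁻⁵) = 429,338,104
N ≈ √429,338,104 ≈ 20,720.5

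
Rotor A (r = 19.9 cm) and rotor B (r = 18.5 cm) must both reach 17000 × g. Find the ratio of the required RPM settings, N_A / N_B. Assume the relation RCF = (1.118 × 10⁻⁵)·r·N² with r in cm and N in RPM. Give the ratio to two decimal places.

0.96

At fixed RCF, N ∝ 1/√r, so N_A/N_B = √(r_B/r_A) = √(18.5/19.9) = √0.929648 = 0.9642.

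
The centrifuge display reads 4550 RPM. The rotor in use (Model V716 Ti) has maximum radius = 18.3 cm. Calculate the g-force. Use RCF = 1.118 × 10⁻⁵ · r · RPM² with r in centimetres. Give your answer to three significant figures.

RCF ≈ 4240 x g

RCF = 1.118 × 10⁻⁵ × 18.3 × (4550)² = 1.118 × 10⁻⁵ × 18.3 × 20,702,500 ≈ 4,235.6 × g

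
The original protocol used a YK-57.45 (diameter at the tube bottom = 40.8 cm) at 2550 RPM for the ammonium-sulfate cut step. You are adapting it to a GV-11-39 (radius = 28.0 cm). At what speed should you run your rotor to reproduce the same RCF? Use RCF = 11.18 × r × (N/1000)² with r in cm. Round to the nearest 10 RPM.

2180 RPM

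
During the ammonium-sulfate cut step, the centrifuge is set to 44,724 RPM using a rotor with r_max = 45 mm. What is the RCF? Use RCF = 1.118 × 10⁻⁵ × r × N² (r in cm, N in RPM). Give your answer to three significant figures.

r = 45 mm = 4.5 cm
RCF = 1.118 × 10⁻⁵ × 4.5 × (44724)² = 1.118 × 10⁻⁵ × 4.5 × 2,000,236,176 ≈ 100,631.9 × g

101000 g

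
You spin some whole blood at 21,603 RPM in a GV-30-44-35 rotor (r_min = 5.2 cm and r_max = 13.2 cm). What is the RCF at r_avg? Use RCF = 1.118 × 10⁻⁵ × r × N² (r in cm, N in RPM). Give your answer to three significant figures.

r_avg = (5.2 + 13.2) / 2 = 9.2 cm
RCF = 1.118 × 10⁻⁵ × r × N²
RCF = 1.118 × 10⁻⁵ × 9.2 × (21603)² = 1.118 × 10⁻⁵ × 9.2 × 466,689,609 ≈ 48,001.8 × g

≈ 48000 g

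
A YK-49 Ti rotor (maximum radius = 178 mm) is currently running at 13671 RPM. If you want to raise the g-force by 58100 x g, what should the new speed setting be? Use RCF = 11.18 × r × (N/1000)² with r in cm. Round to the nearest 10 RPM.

21880 RPM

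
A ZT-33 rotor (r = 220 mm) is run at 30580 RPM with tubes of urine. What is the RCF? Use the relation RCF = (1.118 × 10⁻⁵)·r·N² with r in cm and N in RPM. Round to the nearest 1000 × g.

r = 220 mm = 22.0 cm
RCF = 1.118 × 10⁻⁵ × r × N²
RCF = 1.118 × 10⁻⁵ × 22 × (30580)² = 1.118 × 10⁻⁵ × 22 × 935,136,400 ≈ 230,006.1 × g

230000 g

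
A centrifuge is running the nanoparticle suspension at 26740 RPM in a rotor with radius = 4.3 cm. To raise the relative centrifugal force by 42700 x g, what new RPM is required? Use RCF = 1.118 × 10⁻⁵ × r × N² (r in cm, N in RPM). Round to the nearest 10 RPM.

Current RCF = 1.118 × 10⁻⁵ × 4.3 × (26740)² = 1.118 × 10⁻⁵ × 4.3 × 715,027,600 ≈ 34,374.2 × g
Target RCF = 34,374.2 + 42,700 = 77,074.2 × g
N² = 77,074.2 / (4.8074 × 10⁻⁵) = 1,603,240,837
N ≈ √1,603,240,837 ≈ 40,040.5

40040 RPM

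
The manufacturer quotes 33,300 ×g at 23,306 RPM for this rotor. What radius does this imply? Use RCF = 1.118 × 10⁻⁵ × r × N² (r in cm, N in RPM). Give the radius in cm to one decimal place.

RCF = 1.118 × 10⁻⁵ × r × N²
33300 = 1.118 × 10⁻⁵ × r × (23306)²
r = 33300 / (1.118 × 10⁻⁵ × 543,169,636) = 33300 / 6072.637 ≈ 5.484 cm

5.5 cm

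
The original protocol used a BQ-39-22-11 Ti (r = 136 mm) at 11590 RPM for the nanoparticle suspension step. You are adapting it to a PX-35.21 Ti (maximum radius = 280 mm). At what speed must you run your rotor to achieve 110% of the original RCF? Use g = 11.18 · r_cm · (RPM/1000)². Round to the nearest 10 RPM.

Original rotor: r = 136 mm = 13.6 cm
RCF_original = 11.18 × 13.6 × (11.59)² = 11.18 × 13.6 × 134.3281 ≈ 20,424.3 × g
Target RCF = 1.1 × 20,424.3 ≈ 22,466.7 × g
Your rotor: r = 280 mm = 28.0 cm
22,466.7 = 11.18 × 28 × (N/1000)²
(N/1000)² = 22,466.7 / 313.04 = 71.76942
N = 1000 × √71.76942 ≈ 8,471.7

8470 RPM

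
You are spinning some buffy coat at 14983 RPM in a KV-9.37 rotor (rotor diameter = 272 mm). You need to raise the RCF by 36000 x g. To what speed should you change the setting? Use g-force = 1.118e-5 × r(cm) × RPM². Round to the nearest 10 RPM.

21480 RPM

r = 272 mm / 2 = 136 mm = 13.6 cm
Current RCF = 1.118 × 10⁻⁵ × 13.6 × (14983)² = 1.118 × 10⁻⁵ × 13.6 × 224,490,289 ≈ 34,133.3 × g
Target RCF = 34,133.3 + 36,000 = 70,133.3 × g
N² = 70,133.3 / (15.2048 × 10⁻⁵) = 461,257,629
N ≈ √461,257,629 ≈ 21,476.9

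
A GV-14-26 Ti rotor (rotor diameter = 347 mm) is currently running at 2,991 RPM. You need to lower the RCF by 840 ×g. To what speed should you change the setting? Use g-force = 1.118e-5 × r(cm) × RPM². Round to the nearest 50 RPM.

r = 347 mm / 2 = 173.5 mm = 17.35 cm
Current RCF = 1.118 × 10⁻⁵ × 17.35 × (2991)² = 1.118 × 10⁻⁵ × 17.35 × 8,946,081 ≈ 1,735.3 × g
Target RCF = 1,735.3 − 840 = 895.3 × g
N² = 895.3 / (19.3973 × 10⁻⁵) = 4,615,591
N ≈ √4,615,591 ≈ 2,148.4

N₂ ≈ 2150 RPM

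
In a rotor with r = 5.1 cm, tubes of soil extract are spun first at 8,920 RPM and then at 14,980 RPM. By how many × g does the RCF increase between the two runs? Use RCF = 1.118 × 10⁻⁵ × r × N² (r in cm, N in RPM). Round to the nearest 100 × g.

≈ 8300 × g

RCF₁ = 1.118 × 10⁻⁵ × 5.1 × (8920)² = 1.118 × 10⁻⁵ × 5.1 × 79,566,400 ≈ 4,536.7 × g
RCF₂ = 1.118 × 10⁻⁵ × 5.1 × (14980)² = 1.118 × 10⁻⁵ × 5.1 × 224,400,400 ≈ 12,794.9 × g
Increase = 12,794.9 − 4,536.7 = 8,258.2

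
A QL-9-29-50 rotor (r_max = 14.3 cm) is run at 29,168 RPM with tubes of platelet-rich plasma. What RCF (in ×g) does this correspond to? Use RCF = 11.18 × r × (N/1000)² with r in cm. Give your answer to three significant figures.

RCF = 11.18 × r × (N/1000)²
RCF = 11.18 × 14.3 × (29.168)² = 11.18 × 14.3 × 850.772224 ≈ 136,016.4 × g

RCF ≈ 136000 ×g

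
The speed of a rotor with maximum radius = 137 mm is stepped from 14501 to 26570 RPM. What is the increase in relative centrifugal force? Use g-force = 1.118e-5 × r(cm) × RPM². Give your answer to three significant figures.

75900 ×g

r = 137 mm = 13.7 cm
RCF₁ = 1.118 × 10⁻⁵ × 13.7 × (14501)² = 1.118 × 10⁻⁵ × 13.7 × 210,279,001 ≈ 32,207.6 × g
RCF₂ = 1.118 × 10⁻⁵ × 13.7 × (26570)² = 1.118 × 10⁻⁵ × 13.7 × 705,964,900 ≈ 108,129.8 × g
Increase = 108,129.8 − 32,207.6 = 75,922.2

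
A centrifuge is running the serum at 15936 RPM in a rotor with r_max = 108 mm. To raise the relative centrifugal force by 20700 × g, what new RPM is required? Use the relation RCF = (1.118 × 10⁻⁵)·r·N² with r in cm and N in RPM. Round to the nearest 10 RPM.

N₂ ≈ 20630 RPM

r = 108 mm = 10.8 cm
Current RCF = 1.118 × 10⁻⁵ × 10.8 × (15936)² = 1.118 × 10⁻⁵ × 10.8 × 253,956,096 ≈ 30,663.7 × g
Target RCF = 30,663.7 + 20,700 = 51,363.7 × g
N² = 51,363.7 / (12.0744 × 10⁻⁵) = 425,393,394
N ≈ √425,393,394 ≈ 20,625.1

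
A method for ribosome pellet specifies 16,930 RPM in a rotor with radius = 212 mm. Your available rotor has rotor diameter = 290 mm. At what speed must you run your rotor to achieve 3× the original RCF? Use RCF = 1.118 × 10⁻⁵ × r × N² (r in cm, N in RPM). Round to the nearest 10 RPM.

Original rotor: r = 212 mm = 21.2 cm
RCF = 1.118 × 10⁻⁵ × r × N²
RCF_original = 1.118 × 10⁻⁵ × 21.2 × (16930)² = 1.118 × 10⁻⁵ × 21.2 × 286,624,900 ≈ 67,934.7 × g
Target RCF = 3 × 67,934.7 ≈ 203,804.1 × g
Your rotor: r = 290 mm / 2 = 145 mm = 14.5 cm
203,804.1 = 1.118 × 10⁻⁵ × 14.5 × N²
N² = 203,804.1 / (16.211 × 10⁻⁵) = 1,257,196,348
N ≈ √1,257,196,348 ≈ 35,457.0

≈ 35460 RPM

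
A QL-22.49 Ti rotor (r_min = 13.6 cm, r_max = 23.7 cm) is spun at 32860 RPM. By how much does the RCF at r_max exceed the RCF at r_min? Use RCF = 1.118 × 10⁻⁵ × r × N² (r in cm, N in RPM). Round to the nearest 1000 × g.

122000 × g

ΔRCF = 1.118 × 10⁻⁵ × (r_max − r_min) × N² = 1.118 × 10⁻⁵ × 10.1 × 1,079,779,600 ≈ 121,926.6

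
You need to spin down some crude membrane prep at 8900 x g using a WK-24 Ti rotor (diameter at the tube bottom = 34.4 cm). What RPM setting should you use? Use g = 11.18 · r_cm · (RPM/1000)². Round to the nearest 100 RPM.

r = 34.4 / 2 = 17.2 cm
8,900 = 11.18 × 17.2 × (N/1000)²
(N/1000)² = 8,900 / 192.296 = 46.28281
N = 1000 × √46.28281 ≈ 6,803.1

≈ 6800 RPM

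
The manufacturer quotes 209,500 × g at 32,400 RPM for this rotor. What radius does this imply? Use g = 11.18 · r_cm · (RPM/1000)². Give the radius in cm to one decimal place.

≈ 17.9 cm

209500 = 11.18 × r × (32.4)²
r = 209500 / (11.18 × 1049.76) = 209500 / 11736.32 ≈ 17.851 cm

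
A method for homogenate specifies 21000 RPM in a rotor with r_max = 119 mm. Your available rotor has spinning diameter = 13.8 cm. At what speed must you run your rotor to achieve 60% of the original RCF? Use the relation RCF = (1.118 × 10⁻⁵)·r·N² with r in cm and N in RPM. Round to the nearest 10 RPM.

Original rotor: r = 119 mm = 11.9 cm
RCF = 1.118 × 10⁻⁵ × r × N²
RCF_original = 1.118 × 10⁻⁵ × 11.9 × (21000)² = 1.118 × 10⁻⁵ × 11.9 × 441,000,000 ≈ 58,671.5 × g
Target RCF = 0.6 × 58,671.5 ≈ 35,202.9 × g
Your rotor: r = 13.8 / 2 = 6.9 cm
35,202.9 = 1.118 × 10⁻⁵ × 6.9 × N²
N² = 35,202.9 / (7.7142 × 10⁻⁵) = 456,338,959
N ≈ √456,338,959 ≈ 21,362.1

21360 RPM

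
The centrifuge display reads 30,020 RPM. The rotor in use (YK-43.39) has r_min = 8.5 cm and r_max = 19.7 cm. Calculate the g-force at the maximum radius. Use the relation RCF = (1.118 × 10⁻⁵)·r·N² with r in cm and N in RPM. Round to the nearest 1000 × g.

Use r_max = 19.7 cm.
RCF = 1.118 × 10⁻⁵ × 19.7 × (30020)² = 1.118 × 10⁻⁵ × 19.7 × 901,200,400 ≈ 198,485.8 × g

≈ 198000 x g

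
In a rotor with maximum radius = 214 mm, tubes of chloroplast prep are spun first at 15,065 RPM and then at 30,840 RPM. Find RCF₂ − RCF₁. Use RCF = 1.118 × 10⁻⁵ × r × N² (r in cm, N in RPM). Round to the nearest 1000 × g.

r = 214 mm = 21.4 cm
RCF₁ = 1.118 × 10⁻⁵ × 21.4 × (15065)² = 1.118 × 10⁻⁵ × 21.4 × 226,954,225 ≈ 54,299.3 × g
RCF₂ = 1.118 × 10⁻⁵ × 21.4 × (30840)² = 1.118 × 10⁻⁵ × 21.4 × 951,105,600 ≈ 227,553.9 × g
Increase = 227,553.9 − 54,299.3 = 173,254.6

≈ 173000 x g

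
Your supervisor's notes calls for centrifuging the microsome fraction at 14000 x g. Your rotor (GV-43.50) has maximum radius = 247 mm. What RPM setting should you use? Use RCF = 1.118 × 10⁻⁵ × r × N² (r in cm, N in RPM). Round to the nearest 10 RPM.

r = 247 mm = 24.7 cm
14,000 = 1.118 × 10⁻⁵ × 24.7 × N²
N² = 14,000 / (27.6146 × 10⁻⁵) = 50,697,819
N ≈ √50,697,819 ≈ 7,120.2

≈ 7120 RPM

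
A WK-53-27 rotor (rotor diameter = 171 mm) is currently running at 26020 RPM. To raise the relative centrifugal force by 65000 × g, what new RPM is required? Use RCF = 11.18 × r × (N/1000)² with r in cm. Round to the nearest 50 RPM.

N₂ ≈ 36850 RPM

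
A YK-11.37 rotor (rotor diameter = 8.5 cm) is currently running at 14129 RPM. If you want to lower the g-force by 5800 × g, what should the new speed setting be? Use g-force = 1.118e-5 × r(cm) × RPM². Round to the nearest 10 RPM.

≈ 8810 RPM

r = 8.5 / 2 = 4.25 cm
Current RCF = 1.118 × 10⁻⁵ × 4.25 × (14129)² = 1.118 × 10⁻⁵ × 4.25 × 199,628,641 ≈ 9,485.4 × g
Target RCF = 9,485.4 − 5,800 = 3,685.4 × g
N² = 3,685.4 / (4.7515 × 10⁻⁵) = 77,562,875
N ≈ √77,562,875 ≈ 8,807.0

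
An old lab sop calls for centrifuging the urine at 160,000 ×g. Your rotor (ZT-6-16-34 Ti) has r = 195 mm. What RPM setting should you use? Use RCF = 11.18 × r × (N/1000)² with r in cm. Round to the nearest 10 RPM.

r = 195 mm = 19.5 cm
160,000 = 11.18 × 19.5 × (N/1000)²
(N/1000)² = 160,000 / 218.01 = 733.9113
N = 1000 × √733.9113 ≈ 27,090.8

N ≈ 27090 RPM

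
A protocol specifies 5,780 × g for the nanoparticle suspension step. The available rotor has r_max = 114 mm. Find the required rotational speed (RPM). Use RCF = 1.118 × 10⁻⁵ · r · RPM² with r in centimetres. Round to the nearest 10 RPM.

≈ 6730 RPM

r = 114 mm = 11.4 cm
RCF = 1.118 × 10⁻⁵ × r × N²
5,780 = 1.118 × 10⁻⁵ × 11.4 × N²
N² = 5,780 / (12.7452 × 10⁻⁵) = 45,350,406
N ≈ √45,350,406 ≈ 6,734.3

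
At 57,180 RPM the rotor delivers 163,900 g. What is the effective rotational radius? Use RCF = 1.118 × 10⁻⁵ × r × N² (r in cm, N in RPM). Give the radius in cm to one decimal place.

RCF = 1.118 × 10⁻⁵ × r × N²
163900 = 1.118 × 10⁻⁵ × r × (57180)²
r = 163900 / (1.118 × 10⁻⁵ × 3,269,552,400) = 163900 / 36553.6 ≈ 4.484 cm

4.5 cm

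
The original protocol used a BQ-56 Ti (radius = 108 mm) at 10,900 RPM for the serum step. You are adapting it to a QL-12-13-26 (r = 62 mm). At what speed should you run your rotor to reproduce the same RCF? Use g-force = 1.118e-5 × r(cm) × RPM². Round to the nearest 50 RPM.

Original rotor: r = 108 mm = 10.8 cm
RCF = 1.118 × 10⁻⁵ × r × N²
RCF_original = 1.118 × 10⁻⁵ × 10.8 × (10900)² = 1.118 × 10⁻⁵ × 10.8 × 118,810,000 ≈ 14,345.6 × g
Your rotor: r = 62 mm = 6.2 cm
14,345.6 = 1.118 × 10⁻⁵ × 6.2 × N²
N² = 14,345.6 / (6.9316 × 10⁻⁵) = 206,959,432
N ≈ √206,959,432 ≈ 14,386.1

≈ 14400 RPM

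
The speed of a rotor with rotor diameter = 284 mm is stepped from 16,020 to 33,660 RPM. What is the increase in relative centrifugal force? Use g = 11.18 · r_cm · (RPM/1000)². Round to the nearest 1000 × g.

≈ 139000 x g

r = 284 mm / 2 = 142 mm = 14.2 cm
RCF₁ = 11.18 × 14.2 × (16.02)² = 11.18 × 14.2 × 256.6404 ≈ 40,743.2 × g
RCF₂ = 11.18 × 14.2 × (33.66)² = 11.18 × 14.2 × 1,132.9956 ≈ 179,869.8 × g
Increase = 179,869.8 − 40,743.2 = 139,126.6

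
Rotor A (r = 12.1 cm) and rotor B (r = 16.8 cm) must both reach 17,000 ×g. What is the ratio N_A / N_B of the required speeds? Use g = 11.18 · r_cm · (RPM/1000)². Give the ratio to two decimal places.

1.18

At fixed RCF, N ∝ 1/√r, so N_A/N_B = √(r_B/r_A) = √(16.8/12.1) = √1.388430 = 1.1783.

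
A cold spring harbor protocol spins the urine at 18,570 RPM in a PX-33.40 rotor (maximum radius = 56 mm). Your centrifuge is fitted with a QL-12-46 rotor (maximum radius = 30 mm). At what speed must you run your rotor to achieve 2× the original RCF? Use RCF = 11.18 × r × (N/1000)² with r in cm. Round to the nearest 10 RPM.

≈ 35880 RPM

Original rotor: r = 56 mm = 5.6 cm
RCF_original = 11.18 × 5.6 × (18.57)² = 11.18 × 5.6 × 344.8449 ≈ 21,590 × g
Target RCF = 2 × 21,590 ≈ 43,180 × g
Your rotor: r = 30 mm = 3.0 cm
43,180 = 11.18 × 3 × (N/1000)²
(N/1000)² = 43,180 / 33.54 = 1287.418
N = 1000 × √1287.418 ≈ 35,880.6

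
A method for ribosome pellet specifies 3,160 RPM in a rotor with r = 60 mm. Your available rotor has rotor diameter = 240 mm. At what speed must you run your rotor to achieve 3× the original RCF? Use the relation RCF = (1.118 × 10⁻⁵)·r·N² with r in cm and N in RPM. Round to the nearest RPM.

≈ 3870 RPM

Original rotor: r = 60 mm = 6.0 cm
RCF_original = 1.118 × 10⁻⁵ × 6 × (3160)² = 1.118 × 10⁻⁵ × 6 × 9,985,600 ≈ 669.8 × g
Target RCF = 3 × 669.8 ≈ 2,009.4 × g
Your rotor: r = 240 mm / 2 = 120 mm = 12 cm
2,009.4 = 1.118 × 10⁻⁵ × 12 × N²
N² = 2,009.4 / (13.416 × 10⁻⁵) = 14,977,639
N ≈ √14,977,639 ≈ 3,870.1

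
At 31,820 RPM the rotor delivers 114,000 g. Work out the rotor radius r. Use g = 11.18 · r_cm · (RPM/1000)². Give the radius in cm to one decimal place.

≈ 10.1 cm

RCF = 11.18 × r × (N/1000)²
114000 = 11.18 × r × (31.82)²
r = 114000 / (11.18 × 1012.5124) = 114000 / 11319.89 ≈ 10.071 cm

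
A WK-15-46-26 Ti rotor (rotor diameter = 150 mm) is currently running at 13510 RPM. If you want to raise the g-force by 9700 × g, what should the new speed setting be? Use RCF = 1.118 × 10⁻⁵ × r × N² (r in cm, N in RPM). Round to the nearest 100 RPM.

r = 150 mm / 2 = 75 mm = 7.5 cm
Current RCF = 1.118 × 10⁻⁵ × 7.5 × (13510)² = 1.118 × 10⁻⁵ × 7.5 × 182,520,100 ≈ 15,304.3 × g
Target RCF = 15,304.3 + 9,700 = 25,004.3 × g
N² = 25,004.3 / (8.385 × 10⁻⁵) = 298,202,743
N ≈ √298,202,743 ≈ 17,268.5

17300 RPM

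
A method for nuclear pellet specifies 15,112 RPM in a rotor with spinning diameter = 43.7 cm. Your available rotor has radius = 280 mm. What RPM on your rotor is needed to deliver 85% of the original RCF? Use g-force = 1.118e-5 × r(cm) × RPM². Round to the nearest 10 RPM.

12310 RPM

Original rotor: r = 43.7 / 2 = 21.85 cm
RCF = 1.118 × 10⁻⁵ × r × N²
RCF_original = 1.118 × 10⁻⁵ × 21.85 × (15112)² = 1.118 × 10⁻⁵ × 21.85 × 228,372,544 ≈ 55,787.5 × g
Target RCF = 0.85 × 55,787.5 ≈ 47,419.4 × g
Your rotor: r = 280 mm = 28.0 cm
47,419.4 = 1.118 × 10⁻⁵ × 28 × N²
N² = 47,419.4 / (31.304 × 10⁻⁵) = 151,480,322
N ≈ √151,480,322 ≈ 12,307.7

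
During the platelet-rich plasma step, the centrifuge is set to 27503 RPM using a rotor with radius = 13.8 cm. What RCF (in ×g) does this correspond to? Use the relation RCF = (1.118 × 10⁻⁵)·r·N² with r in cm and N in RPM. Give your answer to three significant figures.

RCF = 1.118 × 10⁻⁵ × 13.8 × (27503)² = 1.118 × 10⁻⁵ × 13.8 × 756,415,009 ≈ 116,702.7 × g

RCF ≈ 117000 ×g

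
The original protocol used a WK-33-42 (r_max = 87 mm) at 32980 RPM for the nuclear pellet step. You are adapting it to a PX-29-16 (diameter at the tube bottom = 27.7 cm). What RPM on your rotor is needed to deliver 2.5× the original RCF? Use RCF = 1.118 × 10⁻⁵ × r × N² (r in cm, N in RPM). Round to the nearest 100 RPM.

Original rotor: r = 87 mm = 8.7 cm
RCF_original = 1.118 × 10⁻⁵ × 8.7 × (32980)² = 1.118 × 10⁻⁵ × 8.7 × 1,087,680,400 ≈ 105,794.3 × g
Target RCF = 2.5 × 105,794.3 ≈ 264,485.8 × g
Your rotor: r = 27.7 / 2 = 13.85 cm
264,485.8 = 1.118 × 10⁻⁵ × 13.85 × N²
N² = 264,485.8 / (15.4843 × 10⁻⁵) = 1,708,090,130
N ≈ √1,708,090,130 ≈ 41,329.0

≈ 41300 RPM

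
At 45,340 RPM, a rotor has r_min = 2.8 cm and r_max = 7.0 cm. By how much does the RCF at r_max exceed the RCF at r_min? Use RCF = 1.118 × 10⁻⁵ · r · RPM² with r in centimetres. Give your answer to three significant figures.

ΔRCF ≈ 96500 x g

ΔRCF = 1.118 × 10⁻⁵ × (r_max − r_min) × N² = 1.118 × 10⁻⁵ × 4.2 × 2,055,715,600 ≈ 96,528.2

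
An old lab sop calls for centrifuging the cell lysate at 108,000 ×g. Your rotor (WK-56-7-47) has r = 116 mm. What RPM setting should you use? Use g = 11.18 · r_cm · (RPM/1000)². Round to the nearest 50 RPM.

≈ 28850 RPM

r = 116 mm = 11.6 cm
108,000 = 11.18 × 11.6 × (N/1000)²
(N/1000)² = 108,000 / 129.688 = 832.7679
N = 1000 × √832.7679 ≈ 28,857.7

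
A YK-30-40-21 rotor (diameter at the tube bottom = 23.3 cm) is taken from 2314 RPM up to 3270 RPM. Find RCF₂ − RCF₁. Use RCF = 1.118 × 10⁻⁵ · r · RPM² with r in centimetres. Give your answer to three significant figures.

r = 23.3 / 2 = 11.65 cm
RCF₁ = 1.118 × 10⁻⁵ × 11.65 × (2314)² = 1.118 × 10⁻⁵ × 11.65 × 5,354,596 ≈ 697.4 × g
RCF₂ = 1.118 × 10⁻⁵ × 11.65 × (3270)² = 1.118 × 10⁻⁵ × 11.65 × 10,692,900 ≈ 1,392.7 × g
Increase = 1,392.7 − 697.4 = 695.3

≈ 695 x g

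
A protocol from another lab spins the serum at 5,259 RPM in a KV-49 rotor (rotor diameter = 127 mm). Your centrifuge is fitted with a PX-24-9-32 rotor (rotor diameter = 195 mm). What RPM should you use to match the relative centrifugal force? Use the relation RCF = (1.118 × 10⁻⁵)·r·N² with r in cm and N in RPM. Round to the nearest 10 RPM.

≈ 4240 RPM

Original rotor: r = 127 mm / 2 = 63.5 mm = 6.35 cm
RCF_original = 1.118 × 10⁻⁵ × 6.35 × (5259)² = 1.118 × 10⁻⁵ × 6.35 × 27,657,081 ≈ 1,963.5 × g
Your rotor: r = 195 mm / 2 = 97.5 mm = 9.75 cm
1,963.5 = 1.118 × 10⁻⁵ × 9.75 × N²
N² = 1,963.5 / (10.9005 × 10⁻⁵) = 18,012,935
N ≈ √18,012,935 ≈ 4,244.2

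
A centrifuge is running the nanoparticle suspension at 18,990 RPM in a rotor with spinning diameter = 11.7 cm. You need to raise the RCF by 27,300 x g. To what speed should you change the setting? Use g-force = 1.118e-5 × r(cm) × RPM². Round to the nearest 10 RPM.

r = 11.7 / 2 = 5.85 cm
Current RCF = 1.118 × 10⁻⁵ × 5.85 × (18990)² = 1.118 × 10⁻⁵ × 5.85 × 360,620,100 ≈ 23,585.6 × g
Target RCF = 23,585.6 + 27,300 = 50,885.6 × g
N² = 50,885.6 / (6.5403 × 10⁻⁵) = 778,031,589
N ≈ √778,031,589 ≈ 27,893.2

≈ 27890 RPM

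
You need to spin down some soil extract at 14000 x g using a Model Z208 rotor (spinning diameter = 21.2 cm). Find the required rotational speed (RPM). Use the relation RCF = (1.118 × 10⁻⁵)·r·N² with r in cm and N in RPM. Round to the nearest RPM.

10869 RPM

r = 21.2 / 2 = 10.6 cm
RCF = 1.118 × 10⁻⁵ × r × N²
14,000 = 1.118 × 10⁻⁵ × 10.6 × N²
N² = 14,000 / (11.8508 × 10⁻⁵) = 118,135,485
N ≈ √118,135,485 ≈ 10,869.0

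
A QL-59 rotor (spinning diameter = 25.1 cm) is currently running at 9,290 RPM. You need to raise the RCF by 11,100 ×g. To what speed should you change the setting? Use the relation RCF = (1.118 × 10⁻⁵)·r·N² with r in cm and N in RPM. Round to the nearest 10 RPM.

≈ 12860 RPM

r = 25.1 / 2 = 12.55 cm
Current RCF = 1.118 × 10⁻⁵ × 12.55 × (9290)² = 1.118 × 10⁻⁵ × 12.55 × 86,304,100 ≈ 12,109.2 × g
Target RCF = 12,109.2 + 11,100 = 23,209.2 × g
N² = 23,209.2 / (14.0309 × 10⁻⁵) = 165,414,906
N ≈ √165,414,906 ≈ 12,861.4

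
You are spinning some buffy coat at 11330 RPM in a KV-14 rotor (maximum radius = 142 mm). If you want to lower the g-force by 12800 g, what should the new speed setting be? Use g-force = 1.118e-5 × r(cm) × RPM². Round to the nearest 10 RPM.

r = 142 mm = 14.2 cm
Current RCF = 1.118 × 10⁻⁵ × 14.2 × (11330)² = 1.118 × 10⁻⁵ × 14.2 × 128,368,900 ≈ 20,379.3 × g
Target RCF = 20,379.3 − 12,800 = 7,579.3 × g
N² = 7,579.3 / (15.8756 × 10⁻⁵) = 47,741,818
N ≈ √47,741,818 ≈ 6,909.5

6910 RPM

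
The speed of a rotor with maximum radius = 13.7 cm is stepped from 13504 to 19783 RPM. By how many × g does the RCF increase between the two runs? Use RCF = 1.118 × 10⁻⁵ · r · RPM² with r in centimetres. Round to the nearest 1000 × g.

≈ 32000 × g

RCF₁ = 1.118 × 10⁻⁵ × 13.7 × (13504)² = 1.118 × 10⁻⁵ × 13.7 × 182,358,016 ≈ 27,931 × g
RCF₂ = 1.118 × 10⁻⁵ × 13.7 × (19783)² = 1.118 × 10⁻⁵ × 13.7 × 391,367,089 ≈ 59,944.1 × g
Increase = 59,944.1 − 27,931 = 32,013.1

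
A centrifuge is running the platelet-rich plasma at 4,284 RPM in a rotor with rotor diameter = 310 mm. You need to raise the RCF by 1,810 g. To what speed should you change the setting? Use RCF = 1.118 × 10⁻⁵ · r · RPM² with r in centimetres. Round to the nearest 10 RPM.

≈ 5370 RPM

r = 310 mm / 2 = 155 mm = 15.5 cm
Current RCF = 1.118 × 10⁻⁵ × 15.5 × (4284)² = 1.118 × 10⁻⁵ × 15.5 × 18,352,656 ≈ 3,180.3 × g
Target RCF = 3,180.3 + 1,810 = 4,990.3 × g
N² = 4,990.3 / (17.329 × 10⁻⁵) = 28,797,392
N ≈ √28,797,392 ≈ 5,366.3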